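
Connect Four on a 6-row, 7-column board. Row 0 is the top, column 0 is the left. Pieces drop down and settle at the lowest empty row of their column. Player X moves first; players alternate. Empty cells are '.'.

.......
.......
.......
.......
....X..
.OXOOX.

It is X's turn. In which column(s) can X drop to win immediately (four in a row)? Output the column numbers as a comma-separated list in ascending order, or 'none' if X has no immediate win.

col 0: drop X → no win
col 1: drop X → no win
col 2: drop X → no win
col 3: drop X → no win
col 4: drop X → no win
col 5: drop X → no win
col 6: drop X → no win

Answer: none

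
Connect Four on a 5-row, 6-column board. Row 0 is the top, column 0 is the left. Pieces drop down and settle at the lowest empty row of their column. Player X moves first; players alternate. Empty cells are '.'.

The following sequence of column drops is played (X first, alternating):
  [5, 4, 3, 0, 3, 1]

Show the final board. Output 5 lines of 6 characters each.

Answer: ......
......
......
...X..
OO.XOX

Derivation:
Move 1: X drops in col 5, lands at row 4
Move 2: O drops in col 4, lands at row 4
Move 3: X drops in col 3, lands at row 4
Move 4: O drops in col 0, lands at row 4
Move 5: X drops in col 3, lands at row 3
Move 6: O drops in col 1, lands at row 4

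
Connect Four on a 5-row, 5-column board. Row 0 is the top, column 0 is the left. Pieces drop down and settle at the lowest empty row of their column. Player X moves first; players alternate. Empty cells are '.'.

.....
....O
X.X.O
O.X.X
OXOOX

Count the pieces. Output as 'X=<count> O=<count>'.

X=6 O=6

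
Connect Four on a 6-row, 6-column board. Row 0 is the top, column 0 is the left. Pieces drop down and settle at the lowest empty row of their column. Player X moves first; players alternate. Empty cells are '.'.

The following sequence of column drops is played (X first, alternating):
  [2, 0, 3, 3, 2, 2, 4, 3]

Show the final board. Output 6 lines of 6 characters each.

Move 1: X drops in col 2, lands at row 5
Move 2: O drops in col 0, lands at row 5
Move 3: X drops in col 3, lands at row 5
Move 4: O drops in col 3, lands at row 4
Move 5: X drops in col 2, lands at row 4
Move 6: O drops in col 2, lands at row 3
Move 7: X drops in col 4, lands at row 5
Move 8: O drops in col 3, lands at row 3

Answer: ......
......
......
..OO..
..XO..
O.XXX.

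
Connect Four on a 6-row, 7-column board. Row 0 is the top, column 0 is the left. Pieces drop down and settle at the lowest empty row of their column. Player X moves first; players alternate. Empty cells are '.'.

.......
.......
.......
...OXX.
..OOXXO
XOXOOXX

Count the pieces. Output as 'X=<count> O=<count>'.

X=8 O=7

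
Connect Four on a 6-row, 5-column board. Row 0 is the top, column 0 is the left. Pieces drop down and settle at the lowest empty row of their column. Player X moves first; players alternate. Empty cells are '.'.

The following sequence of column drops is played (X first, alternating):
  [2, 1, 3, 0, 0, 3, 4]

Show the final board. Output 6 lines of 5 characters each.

Answer: .....
.....
.....
.....
X..O.
OOXXX

Derivation:
Move 1: X drops in col 2, lands at row 5
Move 2: O drops in col 1, lands at row 5
Move 3: X drops in col 3, lands at row 5
Move 4: O drops in col 0, lands at row 5
Move 5: X drops in col 0, lands at row 4
Move 6: O drops in col 3, lands at row 4
Move 7: X drops in col 4, lands at row 5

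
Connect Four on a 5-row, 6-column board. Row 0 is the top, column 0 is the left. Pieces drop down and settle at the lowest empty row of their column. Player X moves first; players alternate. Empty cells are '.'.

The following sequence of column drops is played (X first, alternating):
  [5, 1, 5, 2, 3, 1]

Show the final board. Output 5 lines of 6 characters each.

Answer: ......
......
......
.O...X
.OOX.X

Derivation:
Move 1: X drops in col 5, lands at row 4
Move 2: O drops in col 1, lands at row 4
Move 3: X drops in col 5, lands at row 3
Move 4: O drops in col 2, lands at row 4
Move 5: X drops in col 3, lands at row 4
Move 6: O drops in col 1, lands at row 3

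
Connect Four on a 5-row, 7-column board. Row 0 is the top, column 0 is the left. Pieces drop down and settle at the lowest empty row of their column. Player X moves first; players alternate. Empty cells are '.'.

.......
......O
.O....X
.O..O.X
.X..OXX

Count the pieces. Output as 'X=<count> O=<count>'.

X=5 O=5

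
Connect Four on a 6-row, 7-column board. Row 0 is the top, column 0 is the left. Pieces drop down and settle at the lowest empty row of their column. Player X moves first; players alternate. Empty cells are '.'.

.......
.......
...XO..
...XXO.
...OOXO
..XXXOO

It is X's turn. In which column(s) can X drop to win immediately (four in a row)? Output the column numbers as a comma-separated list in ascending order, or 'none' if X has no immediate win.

col 0: drop X → no win
col 1: drop X → WIN!
col 2: drop X → no win
col 3: drop X → no win
col 4: drop X → no win
col 5: drop X → no win
col 6: drop X → no win

Answer: 1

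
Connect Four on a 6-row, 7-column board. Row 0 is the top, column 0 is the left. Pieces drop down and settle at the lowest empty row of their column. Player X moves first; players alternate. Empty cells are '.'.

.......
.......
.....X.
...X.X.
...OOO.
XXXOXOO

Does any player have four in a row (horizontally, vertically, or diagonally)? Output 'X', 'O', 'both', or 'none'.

none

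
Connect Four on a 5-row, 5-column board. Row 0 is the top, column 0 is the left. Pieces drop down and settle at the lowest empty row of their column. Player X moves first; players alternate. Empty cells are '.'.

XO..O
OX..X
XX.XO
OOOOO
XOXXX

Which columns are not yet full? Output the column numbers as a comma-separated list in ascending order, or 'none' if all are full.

Answer: 2,3

Derivation:
col 0: top cell = 'X' → FULL
col 1: top cell = 'O' → FULL
col 2: top cell = '.' → open
col 3: top cell = '.' → open
col 4: top cell = 'O' → FULL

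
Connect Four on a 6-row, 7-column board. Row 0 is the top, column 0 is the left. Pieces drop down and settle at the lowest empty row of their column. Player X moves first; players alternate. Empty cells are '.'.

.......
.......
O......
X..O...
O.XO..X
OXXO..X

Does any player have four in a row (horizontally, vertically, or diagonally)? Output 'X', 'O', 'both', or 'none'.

none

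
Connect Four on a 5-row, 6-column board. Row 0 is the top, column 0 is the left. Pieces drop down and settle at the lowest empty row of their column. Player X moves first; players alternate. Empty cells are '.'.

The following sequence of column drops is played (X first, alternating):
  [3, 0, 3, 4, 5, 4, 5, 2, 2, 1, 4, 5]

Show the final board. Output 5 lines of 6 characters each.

Move 1: X drops in col 3, lands at row 4
Move 2: O drops in col 0, lands at row 4
Move 3: X drops in col 3, lands at row 3
Move 4: O drops in col 4, lands at row 4
Move 5: X drops in col 5, lands at row 4
Move 6: O drops in col 4, lands at row 3
Move 7: X drops in col 5, lands at row 3
Move 8: O drops in col 2, lands at row 4
Move 9: X drops in col 2, lands at row 3
Move 10: O drops in col 1, lands at row 4
Move 11: X drops in col 4, lands at row 2
Move 12: O drops in col 5, lands at row 2

Answer: ......
......
....XO
..XXOX
OOOXOX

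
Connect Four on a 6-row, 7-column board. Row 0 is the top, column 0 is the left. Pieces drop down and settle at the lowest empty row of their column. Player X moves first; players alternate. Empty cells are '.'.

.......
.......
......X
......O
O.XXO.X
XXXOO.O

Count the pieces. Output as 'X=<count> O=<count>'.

X=7 O=6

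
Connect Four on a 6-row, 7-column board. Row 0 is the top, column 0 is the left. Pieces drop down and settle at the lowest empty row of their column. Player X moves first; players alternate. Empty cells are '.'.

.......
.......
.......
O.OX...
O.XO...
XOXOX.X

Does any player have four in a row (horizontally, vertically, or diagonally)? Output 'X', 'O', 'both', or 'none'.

none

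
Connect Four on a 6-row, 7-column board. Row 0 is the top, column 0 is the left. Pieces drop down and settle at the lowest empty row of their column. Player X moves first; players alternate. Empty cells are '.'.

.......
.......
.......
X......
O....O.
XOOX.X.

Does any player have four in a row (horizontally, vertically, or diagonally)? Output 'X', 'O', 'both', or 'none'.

none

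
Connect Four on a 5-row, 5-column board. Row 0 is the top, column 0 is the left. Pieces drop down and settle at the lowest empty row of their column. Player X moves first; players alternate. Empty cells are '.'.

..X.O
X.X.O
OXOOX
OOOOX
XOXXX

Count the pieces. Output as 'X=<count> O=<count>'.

X=10 O=10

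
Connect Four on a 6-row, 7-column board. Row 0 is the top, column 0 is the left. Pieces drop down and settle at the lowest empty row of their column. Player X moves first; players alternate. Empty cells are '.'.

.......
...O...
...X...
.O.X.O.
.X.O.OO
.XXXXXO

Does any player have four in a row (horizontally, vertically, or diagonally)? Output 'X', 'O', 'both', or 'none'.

X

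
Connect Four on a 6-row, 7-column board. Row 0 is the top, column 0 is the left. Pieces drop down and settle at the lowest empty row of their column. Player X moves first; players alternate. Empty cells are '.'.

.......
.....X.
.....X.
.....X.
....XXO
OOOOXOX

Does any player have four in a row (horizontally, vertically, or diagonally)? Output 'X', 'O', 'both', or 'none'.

both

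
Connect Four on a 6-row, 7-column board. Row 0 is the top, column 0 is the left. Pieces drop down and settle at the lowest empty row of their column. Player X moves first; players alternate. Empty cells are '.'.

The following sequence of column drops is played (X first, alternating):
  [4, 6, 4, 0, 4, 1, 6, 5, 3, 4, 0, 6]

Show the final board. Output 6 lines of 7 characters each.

Move 1: X drops in col 4, lands at row 5
Move 2: O drops in col 6, lands at row 5
Move 3: X drops in col 4, lands at row 4
Move 4: O drops in col 0, lands at row 5
Move 5: X drops in col 4, lands at row 3
Move 6: O drops in col 1, lands at row 5
Move 7: X drops in col 6, lands at row 4
Move 8: O drops in col 5, lands at row 5
Move 9: X drops in col 3, lands at row 5
Move 10: O drops in col 4, lands at row 2
Move 11: X drops in col 0, lands at row 4
Move 12: O drops in col 6, lands at row 3

Answer: .......
.......
....O..
....X.O
X...X.X
OO.XXOO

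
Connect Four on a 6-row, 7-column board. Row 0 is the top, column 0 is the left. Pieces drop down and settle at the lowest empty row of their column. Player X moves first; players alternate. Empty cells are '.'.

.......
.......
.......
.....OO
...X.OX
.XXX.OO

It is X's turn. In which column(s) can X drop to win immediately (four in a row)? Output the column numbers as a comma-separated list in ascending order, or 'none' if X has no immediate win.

Answer: 0,4

Derivation:
col 0: drop X → WIN!
col 1: drop X → no win
col 2: drop X → no win
col 3: drop X → no win
col 4: drop X → WIN!
col 5: drop X → no win
col 6: drop X → no win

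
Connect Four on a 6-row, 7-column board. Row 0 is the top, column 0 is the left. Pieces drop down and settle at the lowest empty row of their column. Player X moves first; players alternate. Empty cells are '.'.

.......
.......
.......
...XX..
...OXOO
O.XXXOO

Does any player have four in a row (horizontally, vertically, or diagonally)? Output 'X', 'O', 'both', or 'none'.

none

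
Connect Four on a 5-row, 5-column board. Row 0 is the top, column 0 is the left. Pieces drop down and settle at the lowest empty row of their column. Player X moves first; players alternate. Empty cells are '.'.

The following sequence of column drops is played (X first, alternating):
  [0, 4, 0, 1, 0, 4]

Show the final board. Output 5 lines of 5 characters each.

Move 1: X drops in col 0, lands at row 4
Move 2: O drops in col 4, lands at row 4
Move 3: X drops in col 0, lands at row 3
Move 4: O drops in col 1, lands at row 4
Move 5: X drops in col 0, lands at row 2
Move 6: O drops in col 4, lands at row 3

Answer: .....
.....
X....
X...O
XO..O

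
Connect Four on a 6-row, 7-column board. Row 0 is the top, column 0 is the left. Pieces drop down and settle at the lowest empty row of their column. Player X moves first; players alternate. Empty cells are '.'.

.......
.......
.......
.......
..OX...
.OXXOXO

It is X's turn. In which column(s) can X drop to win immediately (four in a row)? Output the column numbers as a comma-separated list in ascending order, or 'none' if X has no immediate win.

Answer: none

Derivation:
col 0: drop X → no win
col 1: drop X → no win
col 2: drop X → no win
col 3: drop X → no win
col 4: drop X → no win
col 5: drop X → no win
col 6: drop X → no win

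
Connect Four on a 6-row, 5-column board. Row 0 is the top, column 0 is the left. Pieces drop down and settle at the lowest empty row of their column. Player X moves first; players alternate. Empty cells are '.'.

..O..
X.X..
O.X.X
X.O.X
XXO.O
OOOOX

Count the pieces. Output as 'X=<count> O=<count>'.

X=9 O=9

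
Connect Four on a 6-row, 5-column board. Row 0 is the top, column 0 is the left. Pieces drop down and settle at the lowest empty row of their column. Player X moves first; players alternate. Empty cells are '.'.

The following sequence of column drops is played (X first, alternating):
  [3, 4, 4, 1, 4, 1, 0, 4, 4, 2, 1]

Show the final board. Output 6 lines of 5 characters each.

Answer: .....
....X
....O
.X..X
.O..X
XOOXO

Derivation:
Move 1: X drops in col 3, lands at row 5
Move 2: O drops in col 4, lands at row 5
Move 3: X drops in col 4, lands at row 4
Move 4: O drops in col 1, lands at row 5
Move 5: X drops in col 4, lands at row 3
Move 6: O drops in col 1, lands at row 4
Move 7: X drops in col 0, lands at row 5
Move 8: O drops in col 4, lands at row 2
Move 9: X drops in col 4, lands at row 1
Move 10: O drops in col 2, lands at row 5
Move 11: X drops in col 1, lands at row 3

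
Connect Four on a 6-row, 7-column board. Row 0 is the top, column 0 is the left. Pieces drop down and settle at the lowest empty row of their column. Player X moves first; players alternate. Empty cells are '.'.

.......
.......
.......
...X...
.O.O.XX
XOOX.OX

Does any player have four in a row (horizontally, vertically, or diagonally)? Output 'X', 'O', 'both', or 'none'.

none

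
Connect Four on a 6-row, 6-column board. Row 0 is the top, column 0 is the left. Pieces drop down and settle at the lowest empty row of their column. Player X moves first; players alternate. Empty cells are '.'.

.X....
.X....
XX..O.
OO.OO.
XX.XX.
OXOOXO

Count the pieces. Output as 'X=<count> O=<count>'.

X=10 O=9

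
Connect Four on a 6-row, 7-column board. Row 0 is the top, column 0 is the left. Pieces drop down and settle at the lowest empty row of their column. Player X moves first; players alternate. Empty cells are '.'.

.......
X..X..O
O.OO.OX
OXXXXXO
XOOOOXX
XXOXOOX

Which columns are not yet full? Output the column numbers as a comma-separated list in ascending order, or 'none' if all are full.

Answer: 0,1,2,3,4,5,6

Derivation:
col 0: top cell = '.' → open
col 1: top cell = '.' → open
col 2: top cell = '.' → open
col 3: top cell = '.' → open
col 4: top cell = '.' → open
col 5: top cell = '.' → open
col 6: top cell = '.' → open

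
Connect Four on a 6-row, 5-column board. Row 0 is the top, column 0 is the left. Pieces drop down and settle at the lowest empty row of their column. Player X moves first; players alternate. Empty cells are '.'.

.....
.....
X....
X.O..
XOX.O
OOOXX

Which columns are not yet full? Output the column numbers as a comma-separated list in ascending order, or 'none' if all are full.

col 0: top cell = '.' → open
col 1: top cell = '.' → open
col 2: top cell = '.' → open
col 3: top cell = '.' → open
col 4: top cell = '.' → open

Answer: 0,1,2,3,4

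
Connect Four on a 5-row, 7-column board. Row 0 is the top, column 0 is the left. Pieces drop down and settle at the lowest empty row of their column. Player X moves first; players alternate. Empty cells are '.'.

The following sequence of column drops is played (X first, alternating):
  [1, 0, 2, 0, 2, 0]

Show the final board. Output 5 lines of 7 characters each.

Move 1: X drops in col 1, lands at row 4
Move 2: O drops in col 0, lands at row 4
Move 3: X drops in col 2, lands at row 4
Move 4: O drops in col 0, lands at row 3
Move 5: X drops in col 2, lands at row 3
Move 6: O drops in col 0, lands at row 2

Answer: .......
.......
O......
O.X....
OXX....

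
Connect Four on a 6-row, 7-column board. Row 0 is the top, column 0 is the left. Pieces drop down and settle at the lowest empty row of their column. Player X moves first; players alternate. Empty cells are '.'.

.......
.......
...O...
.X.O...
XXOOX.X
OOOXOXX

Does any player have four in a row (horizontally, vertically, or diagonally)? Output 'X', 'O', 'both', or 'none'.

none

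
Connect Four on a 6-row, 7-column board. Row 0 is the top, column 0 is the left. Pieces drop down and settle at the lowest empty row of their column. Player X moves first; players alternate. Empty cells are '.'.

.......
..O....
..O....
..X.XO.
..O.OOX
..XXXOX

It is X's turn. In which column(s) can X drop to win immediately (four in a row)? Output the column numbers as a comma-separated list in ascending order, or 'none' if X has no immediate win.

Answer: 1

Derivation:
col 0: drop X → no win
col 1: drop X → WIN!
col 2: drop X → no win
col 3: drop X → no win
col 4: drop X → no win
col 5: drop X → no win
col 6: drop X → no win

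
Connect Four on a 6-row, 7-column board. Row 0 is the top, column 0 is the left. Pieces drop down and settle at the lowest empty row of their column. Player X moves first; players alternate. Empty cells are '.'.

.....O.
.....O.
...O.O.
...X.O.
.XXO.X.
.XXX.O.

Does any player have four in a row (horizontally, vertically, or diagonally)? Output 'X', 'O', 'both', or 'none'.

O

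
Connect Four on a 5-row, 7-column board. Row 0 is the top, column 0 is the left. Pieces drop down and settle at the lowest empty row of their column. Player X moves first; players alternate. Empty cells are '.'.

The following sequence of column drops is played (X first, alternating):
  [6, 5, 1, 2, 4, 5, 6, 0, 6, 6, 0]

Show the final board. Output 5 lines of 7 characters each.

Answer: .......
......O
......X
X....OX
OXO.XOX

Derivation:
Move 1: X drops in col 6, lands at row 4
Move 2: O drops in col 5, lands at row 4
Move 3: X drops in col 1, lands at row 4
Move 4: O drops in col 2, lands at row 4
Move 5: X drops in col 4, lands at row 4
Move 6: O drops in col 5, lands at row 3
Move 7: X drops in col 6, lands at row 3
Move 8: O drops in col 0, lands at row 4
Move 9: X drops in col 6, lands at row 2
Move 10: O drops in col 6, lands at row 1
Move 11: X drops in col 0, lands at row 3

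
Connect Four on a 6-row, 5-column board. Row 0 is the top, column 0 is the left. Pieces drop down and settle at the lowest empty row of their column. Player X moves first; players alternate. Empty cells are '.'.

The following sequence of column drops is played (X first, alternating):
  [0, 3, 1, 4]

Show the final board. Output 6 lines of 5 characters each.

Answer: .....
.....
.....
.....
.....
XX.OO

Derivation:
Move 1: X drops in col 0, lands at row 5
Move 2: O drops in col 3, lands at row 5
Move 3: X drops in col 1, lands at row 5
Move 4: O drops in col 4, lands at row 5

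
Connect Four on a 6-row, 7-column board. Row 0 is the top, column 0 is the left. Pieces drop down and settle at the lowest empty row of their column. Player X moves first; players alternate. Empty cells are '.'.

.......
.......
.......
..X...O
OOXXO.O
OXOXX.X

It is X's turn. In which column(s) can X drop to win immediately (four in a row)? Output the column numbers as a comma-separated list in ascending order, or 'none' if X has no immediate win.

Answer: 5

Derivation:
col 0: drop X → no win
col 1: drop X → no win
col 2: drop X → no win
col 3: drop X → no win
col 4: drop X → no win
col 5: drop X → WIN!
col 6: drop X → no win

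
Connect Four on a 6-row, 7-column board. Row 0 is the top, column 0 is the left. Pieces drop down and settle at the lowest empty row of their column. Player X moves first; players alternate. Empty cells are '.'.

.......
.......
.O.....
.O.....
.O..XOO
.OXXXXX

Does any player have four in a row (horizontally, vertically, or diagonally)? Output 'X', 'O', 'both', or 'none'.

both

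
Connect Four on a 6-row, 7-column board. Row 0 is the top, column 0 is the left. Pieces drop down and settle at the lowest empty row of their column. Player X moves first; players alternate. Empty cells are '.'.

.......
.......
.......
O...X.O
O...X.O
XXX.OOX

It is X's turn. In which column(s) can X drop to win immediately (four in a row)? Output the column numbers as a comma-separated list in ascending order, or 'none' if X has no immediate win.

col 0: drop X → no win
col 1: drop X → no win
col 2: drop X → no win
col 3: drop X → WIN!
col 4: drop X → no win
col 5: drop X → no win
col 6: drop X → no win

Answer: 3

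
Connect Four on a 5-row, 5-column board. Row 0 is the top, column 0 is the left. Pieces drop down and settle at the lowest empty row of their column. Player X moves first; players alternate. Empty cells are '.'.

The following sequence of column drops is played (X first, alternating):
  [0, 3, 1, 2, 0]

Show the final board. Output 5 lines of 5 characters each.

Move 1: X drops in col 0, lands at row 4
Move 2: O drops in col 3, lands at row 4
Move 3: X drops in col 1, lands at row 4
Move 4: O drops in col 2, lands at row 4
Move 5: X drops in col 0, lands at row 3

Answer: .....
.....
.....
X....
XXOO.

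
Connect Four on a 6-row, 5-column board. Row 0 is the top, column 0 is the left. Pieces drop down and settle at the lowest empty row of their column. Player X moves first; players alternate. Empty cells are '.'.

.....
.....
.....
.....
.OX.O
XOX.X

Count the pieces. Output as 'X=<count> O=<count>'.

X=4 O=3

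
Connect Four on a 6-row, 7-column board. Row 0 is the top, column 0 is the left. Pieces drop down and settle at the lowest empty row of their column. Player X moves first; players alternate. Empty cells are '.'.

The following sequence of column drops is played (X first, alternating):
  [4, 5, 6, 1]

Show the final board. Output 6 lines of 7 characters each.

Answer: .......
.......
.......
.......
.......
.O..XOX

Derivation:
Move 1: X drops in col 4, lands at row 5
Move 2: O drops in col 5, lands at row 5
Move 3: X drops in col 6, lands at row 5
Move 4: O drops in col 1, lands at row 5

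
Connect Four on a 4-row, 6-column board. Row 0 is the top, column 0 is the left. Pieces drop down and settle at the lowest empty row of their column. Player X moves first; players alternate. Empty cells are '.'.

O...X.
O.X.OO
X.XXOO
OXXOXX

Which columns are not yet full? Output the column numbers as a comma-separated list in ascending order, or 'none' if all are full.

Answer: 1,2,3,5

Derivation:
col 0: top cell = 'O' → FULL
col 1: top cell = '.' → open
col 2: top cell = '.' → open
col 3: top cell = '.' → open
col 4: top cell = 'X' → FULL
col 5: top cell = '.' → open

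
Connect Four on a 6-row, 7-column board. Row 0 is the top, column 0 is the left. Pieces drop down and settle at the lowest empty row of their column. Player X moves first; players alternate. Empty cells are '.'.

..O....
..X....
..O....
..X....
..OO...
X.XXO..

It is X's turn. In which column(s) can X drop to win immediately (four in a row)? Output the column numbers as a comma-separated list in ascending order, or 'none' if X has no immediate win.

Answer: 1

Derivation:
col 0: drop X → no win
col 1: drop X → WIN!
col 3: drop X → no win
col 4: drop X → no win
col 5: drop X → no win
col 6: drop X → no win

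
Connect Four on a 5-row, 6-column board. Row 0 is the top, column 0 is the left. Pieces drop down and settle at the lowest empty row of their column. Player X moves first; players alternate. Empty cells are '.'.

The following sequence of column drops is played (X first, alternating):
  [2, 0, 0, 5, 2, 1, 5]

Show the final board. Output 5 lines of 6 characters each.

Answer: ......
......
......
X.X..X
OOX..O

Derivation:
Move 1: X drops in col 2, lands at row 4
Move 2: O drops in col 0, lands at row 4
Move 3: X drops in col 0, lands at row 3
Move 4: O drops in col 5, lands at row 4
Move 5: X drops in col 2, lands at row 3
Move 6: O drops in col 1, lands at row 4
Move 7: X drops in col 5, lands at row 3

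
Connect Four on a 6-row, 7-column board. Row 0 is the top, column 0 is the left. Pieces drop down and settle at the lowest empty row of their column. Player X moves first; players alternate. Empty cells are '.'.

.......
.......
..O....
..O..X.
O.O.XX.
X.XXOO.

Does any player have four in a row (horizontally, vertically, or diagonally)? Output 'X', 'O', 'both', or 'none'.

none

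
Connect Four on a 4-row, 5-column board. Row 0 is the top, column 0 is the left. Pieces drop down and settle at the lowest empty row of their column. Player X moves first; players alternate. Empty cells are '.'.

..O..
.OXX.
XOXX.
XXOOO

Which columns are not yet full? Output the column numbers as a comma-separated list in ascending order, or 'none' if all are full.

col 0: top cell = '.' → open
col 1: top cell = '.' → open
col 2: top cell = 'O' → FULL
col 3: top cell = '.' → open
col 4: top cell = '.' → open

Answer: 0,1,3,4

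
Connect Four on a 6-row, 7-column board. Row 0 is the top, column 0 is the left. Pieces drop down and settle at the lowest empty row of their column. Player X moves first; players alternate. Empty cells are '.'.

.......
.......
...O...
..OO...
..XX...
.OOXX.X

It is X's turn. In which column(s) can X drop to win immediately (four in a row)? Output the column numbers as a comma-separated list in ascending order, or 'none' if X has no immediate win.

col 0: drop X → no win
col 1: drop X → no win
col 2: drop X → no win
col 3: drop X → no win
col 4: drop X → no win
col 5: drop X → WIN!
col 6: drop X → no win

Answer: 5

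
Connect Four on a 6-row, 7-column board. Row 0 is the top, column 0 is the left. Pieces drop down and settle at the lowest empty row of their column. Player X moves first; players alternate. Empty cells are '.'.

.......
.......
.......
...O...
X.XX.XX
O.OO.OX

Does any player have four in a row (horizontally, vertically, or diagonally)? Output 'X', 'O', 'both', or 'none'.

none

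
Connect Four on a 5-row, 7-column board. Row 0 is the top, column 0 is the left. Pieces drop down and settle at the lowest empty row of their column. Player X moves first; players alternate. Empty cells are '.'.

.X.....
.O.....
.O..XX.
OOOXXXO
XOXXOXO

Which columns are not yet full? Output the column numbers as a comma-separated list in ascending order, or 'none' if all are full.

Answer: 0,2,3,4,5,6

Derivation:
col 0: top cell = '.' → open
col 1: top cell = 'X' → FULL
col 2: top cell = '.' → open
col 3: top cell = '.' → open
col 4: top cell = '.' → open
col 5: top cell = '.' → open
col 6: top cell = '.' → open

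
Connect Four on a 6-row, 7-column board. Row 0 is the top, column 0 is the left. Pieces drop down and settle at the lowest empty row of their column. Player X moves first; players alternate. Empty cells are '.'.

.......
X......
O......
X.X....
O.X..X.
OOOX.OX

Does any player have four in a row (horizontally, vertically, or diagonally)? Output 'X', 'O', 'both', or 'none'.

none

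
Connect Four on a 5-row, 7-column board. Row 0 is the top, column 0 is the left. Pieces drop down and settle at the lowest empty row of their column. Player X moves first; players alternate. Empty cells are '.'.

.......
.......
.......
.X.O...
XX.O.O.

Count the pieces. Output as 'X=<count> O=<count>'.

X=3 O=3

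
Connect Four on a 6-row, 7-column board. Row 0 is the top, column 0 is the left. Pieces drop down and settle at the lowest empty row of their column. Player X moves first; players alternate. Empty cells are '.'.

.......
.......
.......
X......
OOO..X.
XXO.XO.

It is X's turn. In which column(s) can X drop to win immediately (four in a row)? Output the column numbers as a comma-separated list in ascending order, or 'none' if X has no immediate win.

col 0: drop X → no win
col 1: drop X → no win
col 2: drop X → no win
col 3: drop X → no win
col 4: drop X → no win
col 5: drop X → no win
col 6: drop X → no win

Answer: none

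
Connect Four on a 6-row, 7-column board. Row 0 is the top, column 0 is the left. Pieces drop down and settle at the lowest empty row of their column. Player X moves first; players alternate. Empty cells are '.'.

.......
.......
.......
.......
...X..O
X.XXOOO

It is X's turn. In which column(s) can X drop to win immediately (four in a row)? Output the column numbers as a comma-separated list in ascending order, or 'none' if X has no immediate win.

col 0: drop X → no win
col 1: drop X → WIN!
col 2: drop X → no win
col 3: drop X → no win
col 4: drop X → no win
col 5: drop X → no win
col 6: drop X → no win

Answer: 1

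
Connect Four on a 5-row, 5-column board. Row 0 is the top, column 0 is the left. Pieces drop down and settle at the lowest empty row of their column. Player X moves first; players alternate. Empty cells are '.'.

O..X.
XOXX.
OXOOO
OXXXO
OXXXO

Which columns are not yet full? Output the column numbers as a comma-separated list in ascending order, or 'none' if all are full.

Answer: 1,2,4

Derivation:
col 0: top cell = 'O' → FULL
col 1: top cell = '.' → open
col 2: top cell = '.' → open
col 3: top cell = 'X' → FULL
col 4: top cell = '.' → open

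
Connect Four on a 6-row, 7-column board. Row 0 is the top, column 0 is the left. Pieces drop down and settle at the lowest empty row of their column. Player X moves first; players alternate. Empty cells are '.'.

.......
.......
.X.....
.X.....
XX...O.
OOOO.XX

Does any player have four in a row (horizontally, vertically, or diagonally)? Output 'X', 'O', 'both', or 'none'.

O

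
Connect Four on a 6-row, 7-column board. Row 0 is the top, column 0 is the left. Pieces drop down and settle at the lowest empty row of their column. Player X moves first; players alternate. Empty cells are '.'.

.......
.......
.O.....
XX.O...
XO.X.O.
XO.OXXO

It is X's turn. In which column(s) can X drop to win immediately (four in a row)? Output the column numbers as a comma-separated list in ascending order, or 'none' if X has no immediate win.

Answer: 0

Derivation:
col 0: drop X → WIN!
col 1: drop X → no win
col 2: drop X → no win
col 3: drop X → no win
col 4: drop X → no win
col 5: drop X → no win
col 6: drop X → no win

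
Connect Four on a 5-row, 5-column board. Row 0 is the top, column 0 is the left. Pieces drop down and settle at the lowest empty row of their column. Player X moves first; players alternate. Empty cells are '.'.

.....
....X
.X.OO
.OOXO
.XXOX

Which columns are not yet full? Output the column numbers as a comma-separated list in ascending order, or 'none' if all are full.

Answer: 0,1,2,3,4

Derivation:
col 0: top cell = '.' → open
col 1: top cell = '.' → open
col 2: top cell = '.' → open
col 3: top cell = '.' → open
col 4: top cell = '.' → open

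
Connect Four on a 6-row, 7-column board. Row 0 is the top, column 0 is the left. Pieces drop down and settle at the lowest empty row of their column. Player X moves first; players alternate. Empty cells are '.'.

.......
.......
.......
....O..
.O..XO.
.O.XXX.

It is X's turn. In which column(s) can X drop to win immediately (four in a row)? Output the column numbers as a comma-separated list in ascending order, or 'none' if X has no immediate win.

Answer: 2,6

Derivation:
col 0: drop X → no win
col 1: drop X → no win
col 2: drop X → WIN!
col 3: drop X → no win
col 4: drop X → no win
col 5: drop X → no win
col 6: drop X → WIN!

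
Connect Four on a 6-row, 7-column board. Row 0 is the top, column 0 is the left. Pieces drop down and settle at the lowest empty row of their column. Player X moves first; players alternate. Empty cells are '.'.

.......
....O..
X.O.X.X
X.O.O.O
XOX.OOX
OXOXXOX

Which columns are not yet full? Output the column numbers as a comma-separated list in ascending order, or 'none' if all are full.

Answer: 0,1,2,3,4,5,6

Derivation:
col 0: top cell = '.' → open
col 1: top cell = '.' → open
col 2: top cell = '.' → open
col 3: top cell = '.' → open
col 4: top cell = '.' → open
col 5: top cell = '.' → open
col 6: top cell = '.' → open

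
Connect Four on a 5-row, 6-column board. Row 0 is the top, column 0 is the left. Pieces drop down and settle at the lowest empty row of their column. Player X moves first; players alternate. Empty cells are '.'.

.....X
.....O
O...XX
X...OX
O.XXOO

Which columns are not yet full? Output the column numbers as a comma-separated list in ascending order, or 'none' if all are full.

Answer: 0,1,2,3,4

Derivation:
col 0: top cell = '.' → open
col 1: top cell = '.' → open
col 2: top cell = '.' → open
col 3: top cell = '.' → open
col 4: top cell = '.' → open
col 5: top cell = 'X' → FULL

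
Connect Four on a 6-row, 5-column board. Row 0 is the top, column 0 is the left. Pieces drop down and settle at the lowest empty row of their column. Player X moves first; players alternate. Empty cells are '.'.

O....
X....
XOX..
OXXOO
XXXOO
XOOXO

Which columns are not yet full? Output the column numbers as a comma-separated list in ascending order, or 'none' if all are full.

col 0: top cell = 'O' → FULL
col 1: top cell = '.' → open
col 2: top cell = '.' → open
col 3: top cell = '.' → open
col 4: top cell = '.' → open

Answer: 1,2,3,4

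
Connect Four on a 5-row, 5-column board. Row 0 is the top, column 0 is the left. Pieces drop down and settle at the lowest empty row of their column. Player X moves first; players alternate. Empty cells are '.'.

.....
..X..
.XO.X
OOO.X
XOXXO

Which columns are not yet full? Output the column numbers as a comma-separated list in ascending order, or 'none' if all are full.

Answer: 0,1,2,3,4

Derivation:
col 0: top cell = '.' → open
col 1: top cell = '.' → open
col 2: top cell = '.' → open
col 3: top cell = '.' → open
col 4: top cell = '.' → open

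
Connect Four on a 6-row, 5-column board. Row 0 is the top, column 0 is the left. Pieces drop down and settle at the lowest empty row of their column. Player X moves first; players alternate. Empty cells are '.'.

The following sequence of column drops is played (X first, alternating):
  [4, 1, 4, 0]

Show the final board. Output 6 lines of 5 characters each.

Move 1: X drops in col 4, lands at row 5
Move 2: O drops in col 1, lands at row 5
Move 3: X drops in col 4, lands at row 4
Move 4: O drops in col 0, lands at row 5

Answer: .....
.....
.....
.....
....X
OO..X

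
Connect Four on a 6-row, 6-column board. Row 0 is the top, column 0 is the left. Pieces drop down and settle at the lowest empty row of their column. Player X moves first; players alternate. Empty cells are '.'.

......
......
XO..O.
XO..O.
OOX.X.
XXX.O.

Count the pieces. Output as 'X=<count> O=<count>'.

X=7 O=7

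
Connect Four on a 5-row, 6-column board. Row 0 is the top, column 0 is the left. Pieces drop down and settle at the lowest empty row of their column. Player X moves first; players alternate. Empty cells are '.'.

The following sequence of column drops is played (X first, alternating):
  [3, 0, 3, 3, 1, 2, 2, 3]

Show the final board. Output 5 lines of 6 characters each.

Answer: ......
...O..
...O..
..XX..
OXOX..

Derivation:
Move 1: X drops in col 3, lands at row 4
Move 2: O drops in col 0, lands at row 4
Move 3: X drops in col 3, lands at row 3
Move 4: O drops in col 3, lands at row 2
Move 5: X drops in col 1, lands at row 4
Move 6: O drops in col 2, lands at row 4
Move 7: X drops in col 2, lands at row 3
Move 8: O drops in col 3, lands at row 1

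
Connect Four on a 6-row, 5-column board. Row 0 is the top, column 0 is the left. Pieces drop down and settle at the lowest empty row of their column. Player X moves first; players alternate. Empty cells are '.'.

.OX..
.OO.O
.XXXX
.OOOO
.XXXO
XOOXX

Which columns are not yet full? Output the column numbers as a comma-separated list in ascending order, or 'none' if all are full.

Answer: 0,3,4

Derivation:
col 0: top cell = '.' → open
col 1: top cell = 'O' → FULL
col 2: top cell = 'X' → FULL
col 3: top cell = '.' → open
col 4: top cell = '.' → open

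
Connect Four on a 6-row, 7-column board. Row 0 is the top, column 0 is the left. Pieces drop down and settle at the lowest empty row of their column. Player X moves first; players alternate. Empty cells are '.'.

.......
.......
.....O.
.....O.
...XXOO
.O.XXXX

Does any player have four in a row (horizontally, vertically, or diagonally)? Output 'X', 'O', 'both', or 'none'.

X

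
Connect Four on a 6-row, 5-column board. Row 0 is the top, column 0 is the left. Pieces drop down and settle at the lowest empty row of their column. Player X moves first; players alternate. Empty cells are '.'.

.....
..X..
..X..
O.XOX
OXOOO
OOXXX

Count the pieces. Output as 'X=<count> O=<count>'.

X=8 O=8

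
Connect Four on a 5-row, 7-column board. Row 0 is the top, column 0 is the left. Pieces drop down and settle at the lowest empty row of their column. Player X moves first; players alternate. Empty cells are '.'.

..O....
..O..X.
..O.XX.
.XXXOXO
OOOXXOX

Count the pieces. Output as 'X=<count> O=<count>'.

X=10 O=9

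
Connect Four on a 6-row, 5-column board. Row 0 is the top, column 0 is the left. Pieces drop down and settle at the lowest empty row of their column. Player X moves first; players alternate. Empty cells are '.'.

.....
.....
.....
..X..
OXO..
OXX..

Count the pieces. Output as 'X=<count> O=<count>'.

X=4 O=3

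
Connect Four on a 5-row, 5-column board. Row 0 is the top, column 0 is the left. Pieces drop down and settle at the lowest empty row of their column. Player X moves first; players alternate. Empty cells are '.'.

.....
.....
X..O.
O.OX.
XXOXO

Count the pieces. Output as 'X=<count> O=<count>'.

X=5 O=5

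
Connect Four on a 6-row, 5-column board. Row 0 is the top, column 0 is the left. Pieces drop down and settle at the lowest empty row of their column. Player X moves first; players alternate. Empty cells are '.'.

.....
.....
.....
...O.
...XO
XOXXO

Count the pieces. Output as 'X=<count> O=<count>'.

X=4 O=4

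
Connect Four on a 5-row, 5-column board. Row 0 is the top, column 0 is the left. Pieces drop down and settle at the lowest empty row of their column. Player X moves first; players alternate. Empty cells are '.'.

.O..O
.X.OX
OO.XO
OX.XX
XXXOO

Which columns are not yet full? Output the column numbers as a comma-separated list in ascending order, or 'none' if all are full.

col 0: top cell = '.' → open
col 1: top cell = 'O' → FULL
col 2: top cell = '.' → open
col 3: top cell = '.' → open
col 4: top cell = 'O' → FULL

Answer: 0,2,3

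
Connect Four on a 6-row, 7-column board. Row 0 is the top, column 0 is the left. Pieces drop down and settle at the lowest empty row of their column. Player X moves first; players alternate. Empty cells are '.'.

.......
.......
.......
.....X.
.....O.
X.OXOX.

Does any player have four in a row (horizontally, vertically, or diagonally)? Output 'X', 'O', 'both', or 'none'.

none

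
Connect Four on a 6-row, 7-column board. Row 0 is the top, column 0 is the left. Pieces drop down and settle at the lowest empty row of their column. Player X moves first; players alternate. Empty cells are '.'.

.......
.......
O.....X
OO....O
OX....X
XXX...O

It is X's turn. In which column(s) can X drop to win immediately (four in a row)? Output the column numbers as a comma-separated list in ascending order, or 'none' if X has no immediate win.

Answer: 3

Derivation:
col 0: drop X → no win
col 1: drop X → no win
col 2: drop X → no win
col 3: drop X → WIN!
col 4: drop X → no win
col 5: drop X → no win
col 6: drop X → no win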